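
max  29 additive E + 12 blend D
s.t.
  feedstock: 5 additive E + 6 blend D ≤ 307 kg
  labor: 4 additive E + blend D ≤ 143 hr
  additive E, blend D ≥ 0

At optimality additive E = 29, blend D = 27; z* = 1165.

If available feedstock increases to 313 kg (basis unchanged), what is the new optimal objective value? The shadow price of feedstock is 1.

1171

Δb = 6, so new z* = 1165 + (1)·(6) = 1165 + 6 = 1171.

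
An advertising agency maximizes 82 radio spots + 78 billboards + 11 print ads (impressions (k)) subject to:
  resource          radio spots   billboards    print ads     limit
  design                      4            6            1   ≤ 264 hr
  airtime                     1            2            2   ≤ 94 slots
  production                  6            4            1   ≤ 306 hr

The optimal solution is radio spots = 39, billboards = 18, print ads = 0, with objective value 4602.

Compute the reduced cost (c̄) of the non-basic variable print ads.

-5

Check each constraint at x*: design 264/264 (tight); airtime 75/94 (slack 19); production 306/306 (tight).
Since airtime is not tight, its dual is 0.
The binding rows give the dual system: 4·y_design + 6·y_production = 82 and 6·y_design + 4·y_production = 78.
This yields shadow prices y_design = 7, y_production = 9.
Reduced cost of print ads: c₃ − yᵀa₃ = 11 − (7·1 + 9·1) = 11 − 16 = -5.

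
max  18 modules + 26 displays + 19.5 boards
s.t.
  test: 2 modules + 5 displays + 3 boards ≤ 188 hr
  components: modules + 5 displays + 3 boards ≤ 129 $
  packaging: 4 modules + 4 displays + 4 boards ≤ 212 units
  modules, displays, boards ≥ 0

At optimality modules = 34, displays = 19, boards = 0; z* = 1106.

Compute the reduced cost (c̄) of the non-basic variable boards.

-2.5

At the optimum: test uses 163 of 188 (slack = 25); components uses 129 of 129 (binding); packaging uses 212 of 212 (binding).
Slack constraints have shadow price 0 (complementary slackness).
The binding rows give the dual system: 1·y_components + 4·y_packaging = 18 and 5·y_components + 4·y_packaging = 26.
Solving: y_components = 2, y_packaging = 4.
Reduced cost of boards: c₃ − yᵀa₃ = 19.5 − (2·3 + 4·4) = 19.5 − 22 = -2.5.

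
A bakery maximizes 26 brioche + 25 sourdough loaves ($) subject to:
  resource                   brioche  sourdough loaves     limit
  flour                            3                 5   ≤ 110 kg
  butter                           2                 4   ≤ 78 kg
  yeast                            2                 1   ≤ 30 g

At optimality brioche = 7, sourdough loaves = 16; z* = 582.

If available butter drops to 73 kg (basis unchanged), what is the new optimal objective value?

562

At the optimum: flour uses 101 of 110 (slack = 9); butter uses 78 of 78 (binding); yeast uses 30 of 30 (binding).
By complementary slackness, y = 0 for the non-binding constraint.
From A_Bᵀ y = c: 2·y_butter + 2·y_yeast = 26; 4·y_butter + 1·y_yeast = 25.
Solving: y_butter = 4, y_yeast = 9.
Δz = y_butter·Δb = 4 × (-5) = -20, so new z* = 582 − 20 = 562.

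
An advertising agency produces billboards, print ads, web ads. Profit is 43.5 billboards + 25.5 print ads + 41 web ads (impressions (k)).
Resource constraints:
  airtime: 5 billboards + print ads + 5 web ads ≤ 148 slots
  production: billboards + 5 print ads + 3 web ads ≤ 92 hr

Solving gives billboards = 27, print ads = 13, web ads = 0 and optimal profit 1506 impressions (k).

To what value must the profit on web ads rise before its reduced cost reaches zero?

At the optimum: airtime uses 148 of 148 (binding); production uses 92 of 92 (binding).
The binding rows give the dual system: 5·y_airtime + 1·y_production = 43.5 and 1·y_airtime + 5·y_production = 25.5.
Solving: y_airtime = 8, y_production = 3.5.
web ads enters the basis when its profit ≥ yᵀa₃ = 8·5 + 3.5·3 = 50.5.

50.5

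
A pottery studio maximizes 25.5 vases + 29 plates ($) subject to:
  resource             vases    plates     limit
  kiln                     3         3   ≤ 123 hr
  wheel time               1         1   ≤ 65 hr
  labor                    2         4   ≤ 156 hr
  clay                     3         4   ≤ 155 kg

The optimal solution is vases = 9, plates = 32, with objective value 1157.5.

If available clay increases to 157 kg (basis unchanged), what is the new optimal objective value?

1164.5

At the optimum: kiln uses 123 of 123 (binding); wheel time uses 41 of 65 (slack = 24); labor uses 146 of 156 (slack = 10); clay uses 155 of 155 (binding).
Since wheel time, labor are not tight, their duals are 0.
The binding rows give the dual system: 3·y_kiln + 3·y_clay = 25.5 and 3·y_kiln + 4·y_clay = 29.
Solving: y_kiln = 5, y_clay = 3.5.
Δz = y_clay·Δb = 3.5 × (2) = 7, so new z* = 1157.5 + 7 = 1164.5.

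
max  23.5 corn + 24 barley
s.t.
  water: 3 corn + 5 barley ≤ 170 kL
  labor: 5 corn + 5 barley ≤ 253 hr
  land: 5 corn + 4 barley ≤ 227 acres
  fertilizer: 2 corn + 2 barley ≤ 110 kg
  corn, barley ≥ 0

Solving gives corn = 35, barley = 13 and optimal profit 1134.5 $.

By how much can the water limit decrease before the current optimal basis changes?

33.8

Binding constraints: water, land. The basis is B = [[3,5],[5,4]] with det -13.
Per unit decrease in water, x* moves by d = (0.3077, -0.3846).
The basis stays optimal until barley reaches 0; allowable decrease = 33.8 kL.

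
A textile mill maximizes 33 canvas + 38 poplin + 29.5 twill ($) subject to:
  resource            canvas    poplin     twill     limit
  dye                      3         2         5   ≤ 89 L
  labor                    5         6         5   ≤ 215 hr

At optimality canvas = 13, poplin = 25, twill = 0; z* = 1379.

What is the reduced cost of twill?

Both dye and labor are binding at x*.
The binding rows give the dual system: 3·y_dye + 5·y_labor = 33 and 2·y_dye + 6·y_labor = 38.
Solving: y_dye = 1, y_labor = 6.
Reduced cost of twill: c₃ − yᵀa₃ = 29.5 − (1·5 + 6·5) = 29.5 − 35 = -5.5.

-5.5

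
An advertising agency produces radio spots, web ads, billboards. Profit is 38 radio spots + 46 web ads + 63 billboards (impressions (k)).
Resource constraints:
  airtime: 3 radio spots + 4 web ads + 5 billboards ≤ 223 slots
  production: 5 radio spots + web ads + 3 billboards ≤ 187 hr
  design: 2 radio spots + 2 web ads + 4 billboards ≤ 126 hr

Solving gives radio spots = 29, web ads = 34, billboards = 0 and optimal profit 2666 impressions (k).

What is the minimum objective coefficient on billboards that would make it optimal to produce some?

Check each constraint at x*: airtime 223/223 (tight); production 179/187 (slack 8); design 126/126 (tight).
By complementary slackness, y = 0 for the non-binding constraint.
From A_Bᵀ y = c: 3·y_airtime + 2·y_design = 38; 4·y_airtime + 2·y_design = 46.
→ y_airtime = 8 and y_design = 7.
billboards enters the basis when its profit ≥ yᵀa₃ = 8·5 + 7·4 = 68.

68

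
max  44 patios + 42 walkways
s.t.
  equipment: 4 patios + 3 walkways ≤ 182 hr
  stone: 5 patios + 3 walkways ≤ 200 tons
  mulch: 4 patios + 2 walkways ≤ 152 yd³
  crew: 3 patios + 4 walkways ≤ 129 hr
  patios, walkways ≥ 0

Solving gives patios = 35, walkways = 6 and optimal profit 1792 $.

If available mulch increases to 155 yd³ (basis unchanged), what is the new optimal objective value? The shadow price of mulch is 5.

Δb = 3, so new z* = 1792 + (5)·(3) = 1792 + 15 = 1807.

1807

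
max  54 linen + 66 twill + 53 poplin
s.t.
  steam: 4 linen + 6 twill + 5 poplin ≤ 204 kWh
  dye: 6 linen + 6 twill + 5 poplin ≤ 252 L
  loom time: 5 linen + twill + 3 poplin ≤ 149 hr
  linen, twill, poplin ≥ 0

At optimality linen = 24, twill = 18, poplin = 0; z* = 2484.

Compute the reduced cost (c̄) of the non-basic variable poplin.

-2

At the optimum: steam uses 204 of 204 (binding); dye uses 252 of 252 (binding); loom time uses 138 of 149 (slack = 11).
Slack constraints have shadow price 0 (complementary slackness).
The binding rows give the dual system: 4·y_steam + 6·y_dye = 54 and 6·y_steam + 6·y_dye = 66.
Solving: y_steam = 6, y_dye = 5.
Reduced cost of poplin: c₃ − yᵀa₃ = 53 − (6·5 + 5·5) = 53 − 55 = -2.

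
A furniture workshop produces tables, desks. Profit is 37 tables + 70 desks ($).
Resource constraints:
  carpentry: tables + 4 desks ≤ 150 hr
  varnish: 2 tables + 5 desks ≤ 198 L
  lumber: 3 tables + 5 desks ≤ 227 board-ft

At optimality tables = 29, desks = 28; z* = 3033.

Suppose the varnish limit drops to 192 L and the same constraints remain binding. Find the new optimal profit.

3003

At the optimum: carpentry uses 141 of 150 (slack = 9); varnish uses 198 of 198 (binding); lumber uses 227 of 227 (binding).
Since carpentry is not tight, its dual is 0.
From A_Bᵀ y = c: 2·y_varnish + 3·y_lumber = 37; 5·y_varnish + 5·y_lumber = 70.
This yields shadow prices y_varnish = 5, y_lumber = 9.
Δz = y_varnish·Δb = 5 × (-6) = -30, so new z* = 3033 − 30 = 3003.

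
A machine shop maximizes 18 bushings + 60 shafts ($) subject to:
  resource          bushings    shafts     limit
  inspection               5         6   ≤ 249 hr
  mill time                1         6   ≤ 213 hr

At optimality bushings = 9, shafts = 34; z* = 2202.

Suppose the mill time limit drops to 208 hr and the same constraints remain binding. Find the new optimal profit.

2162

At the optimum: inspection uses 249 of 249 (binding); mill time uses 213 of 213 (binding).
From A_Bᵀ y = c: 5·y_inspection + 1·y_mill time = 18; 6·y_inspection + 6·y_mill time = 60.
This yields shadow prices y_inspection = 2, y_mill time = 8.
Δz = y_mill time·Δb = 8 × (-5) = -40, so new z* = 2202 − 40 = 2162.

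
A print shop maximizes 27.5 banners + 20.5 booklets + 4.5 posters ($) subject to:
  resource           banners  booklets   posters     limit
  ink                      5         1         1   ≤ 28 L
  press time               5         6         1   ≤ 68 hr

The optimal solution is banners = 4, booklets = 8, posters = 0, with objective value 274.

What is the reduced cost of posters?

-1

Both ink and press time are binding at x*.
The binding rows give the dual system: 5·y_ink + 5·y_press time = 27.5 and 1·y_ink + 6·y_press time = 20.5.
This yields shadow prices y_ink = 2.5, y_press time = 3.
Reduced cost of posters: c₃ − yᵀa₃ = 4.5 − (2.5·1 + 3·1) = 4.5 − 5.5 = -1.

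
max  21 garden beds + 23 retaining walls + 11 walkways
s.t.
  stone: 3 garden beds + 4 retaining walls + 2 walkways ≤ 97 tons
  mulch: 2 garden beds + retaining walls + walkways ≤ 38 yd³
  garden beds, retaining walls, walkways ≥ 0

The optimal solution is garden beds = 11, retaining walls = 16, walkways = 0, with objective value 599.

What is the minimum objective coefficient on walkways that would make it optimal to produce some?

Check each constraint at x*: stone 97/97 (tight); mulch 38/38 (tight).
The binding rows give the dual system: 3·y_stone + 2·y_mulch = 21 and 4·y_stone + 1·y_mulch = 23.
→ y_stone = 5 and y_mulch = 3.
walkways enters the basis when its profit ≥ yᵀa₃ = 5·2 + 3·1 = 13.

13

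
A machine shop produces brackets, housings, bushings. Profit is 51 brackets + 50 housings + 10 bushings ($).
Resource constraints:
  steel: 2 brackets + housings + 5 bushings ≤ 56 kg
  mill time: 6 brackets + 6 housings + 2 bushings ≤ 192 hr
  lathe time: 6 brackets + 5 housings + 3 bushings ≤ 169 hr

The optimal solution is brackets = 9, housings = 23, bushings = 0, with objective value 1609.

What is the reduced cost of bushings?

-8

At the optimum: steel uses 41 of 56 (slack = 15); mill time uses 192 of 192 (binding); lathe time uses 169 of 169 (binding).
By complementary slackness, y = 0 for the non-binding constraint.
From A_Bᵀ y = c: 6·y_mill time + 6·y_lathe time = 51; 6·y_mill time + 5·y_lathe time = 50.
This yields shadow prices y_mill time = 7.5, y_lathe time = 1.
Reduced cost of bushings: c₃ − yᵀa₃ = 10 − (7.5·2 + 1·3) = 10 − 18 = -8.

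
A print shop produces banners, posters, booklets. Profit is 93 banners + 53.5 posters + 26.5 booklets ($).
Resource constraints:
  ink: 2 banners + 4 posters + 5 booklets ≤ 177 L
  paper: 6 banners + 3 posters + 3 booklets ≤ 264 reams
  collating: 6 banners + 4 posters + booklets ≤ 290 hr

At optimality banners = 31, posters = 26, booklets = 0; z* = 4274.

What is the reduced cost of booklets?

-6

Binding: paper and collating. Non-binding: ink (11 unused).
Since ink is not tight, its dual is 0.
The binding rows give the dual system: 6·y_paper + 6·y_collating = 93 and 3·y_paper + 4·y_collating = 53.5.
Solving: y_paper = 8.5, y_collating = 7.
Reduced cost of booklets: c₃ − yᵀa₃ = 26.5 − (8.5·3 + 7·1) = 26.5 − 32.5 = -6.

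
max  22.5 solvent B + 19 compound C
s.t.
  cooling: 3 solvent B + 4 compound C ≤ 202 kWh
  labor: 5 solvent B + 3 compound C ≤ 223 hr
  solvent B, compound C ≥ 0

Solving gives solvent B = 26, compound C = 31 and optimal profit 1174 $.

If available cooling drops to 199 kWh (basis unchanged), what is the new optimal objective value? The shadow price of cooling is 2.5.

Δb = -3, so new z* = 1174 + (2.5)·(-3) = 1174 − 7.5 = 1166.5.

1166.5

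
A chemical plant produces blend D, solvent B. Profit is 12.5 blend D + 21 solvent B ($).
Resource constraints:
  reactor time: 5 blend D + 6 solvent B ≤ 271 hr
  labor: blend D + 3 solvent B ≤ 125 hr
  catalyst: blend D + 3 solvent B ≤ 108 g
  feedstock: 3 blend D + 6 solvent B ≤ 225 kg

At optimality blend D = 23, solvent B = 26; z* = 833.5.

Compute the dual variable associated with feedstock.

Binding: reactor time and feedstock. Non-binding: labor (24 unused), catalyst (7 unused).
Since labor, catalyst are not tight, their duals are 0.
The binding rows give the dual system: 5·y_reactor time + 3·y_feedstock = 12.5 and 6·y_reactor time + 6·y_feedstock = 21.
This yields shadow prices y_reactor time = 1, y_feedstock = 2.5.
Shadow price of feedstock = 2.5.

2.5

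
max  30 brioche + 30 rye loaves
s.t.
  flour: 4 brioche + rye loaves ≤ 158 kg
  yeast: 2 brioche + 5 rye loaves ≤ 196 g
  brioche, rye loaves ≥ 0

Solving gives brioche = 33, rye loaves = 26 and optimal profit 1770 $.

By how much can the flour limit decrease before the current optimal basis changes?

118.8

Binding constraints: flour, yeast. The basis is B = [[4,1],[2,5]] with det 18.
Per unit decrease in flour, x* moves by d = (-0.2778, 0.1111).
The basis stays optimal until brioche reaches 0; allowable decrease = 118.8 kg.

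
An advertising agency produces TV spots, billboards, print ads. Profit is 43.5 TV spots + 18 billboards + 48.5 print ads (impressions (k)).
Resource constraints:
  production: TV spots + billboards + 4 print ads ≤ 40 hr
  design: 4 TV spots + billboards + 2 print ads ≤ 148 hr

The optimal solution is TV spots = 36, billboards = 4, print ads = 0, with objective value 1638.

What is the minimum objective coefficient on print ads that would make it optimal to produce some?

55

At the optimum: production uses 40 of 40 (binding); design uses 148 of 148 (binding).
The binding rows give the dual system: 1·y_production + 4·y_design = 43.5 and 1·y_production + 1·y_design = 18.
This yields shadow prices y_production = 9.5, y_design = 8.5.
print ads enters the basis when its profit ≥ yᵀa₃ = 9.5·4 + 8.5·2 = 55.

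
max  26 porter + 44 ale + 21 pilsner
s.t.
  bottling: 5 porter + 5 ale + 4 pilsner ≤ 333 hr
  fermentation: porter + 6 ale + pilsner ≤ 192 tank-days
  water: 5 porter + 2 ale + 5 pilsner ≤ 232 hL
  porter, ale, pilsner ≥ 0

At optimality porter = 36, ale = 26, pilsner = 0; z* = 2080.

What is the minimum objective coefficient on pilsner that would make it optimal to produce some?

26

Binding: fermentation and water. Non-binding: bottling (23 unused).
By complementary slackness, y = 0 for the non-binding constraint.
The binding rows give the dual system: 1·y_fermentation + 5·y_water = 26 and 6·y_fermentation + 2·y_water = 44.
→ y_fermentation = 6 and y_water = 4.
pilsner enters the basis when its profit ≥ yᵀa₃ = 6·1 + 4·5 = 26.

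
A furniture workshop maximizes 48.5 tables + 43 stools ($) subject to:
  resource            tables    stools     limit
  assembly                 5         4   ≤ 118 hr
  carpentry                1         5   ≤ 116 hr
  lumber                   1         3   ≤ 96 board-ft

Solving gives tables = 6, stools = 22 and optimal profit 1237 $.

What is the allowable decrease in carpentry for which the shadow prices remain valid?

Binding constraints: assembly, carpentry. The basis is B = [[5,4],[1,5]] with det 21.
Per unit decrease in carpentry, x* moves by d = (0.1905, -0.2381).
The basis stays optimal until stools reaches 0; allowable decrease = 92.4 hr.

92.4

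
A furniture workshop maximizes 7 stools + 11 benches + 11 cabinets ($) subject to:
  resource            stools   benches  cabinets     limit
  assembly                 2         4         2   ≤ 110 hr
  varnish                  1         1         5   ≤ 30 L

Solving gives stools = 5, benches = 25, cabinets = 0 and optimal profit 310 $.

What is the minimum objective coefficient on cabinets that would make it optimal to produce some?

19

Check each constraint at x*: assembly 110/110 (tight); varnish 30/30 (tight).
From A_Bᵀ y = c: 2·y_assembly + 1·y_varnish = 7; 4·y_assembly + 1·y_varnish = 11.
Solving: y_assembly = 2, y_varnish = 3.
cabinets enters the basis when its profit ≥ yᵀa₃ = 2·2 + 3·5 = 19.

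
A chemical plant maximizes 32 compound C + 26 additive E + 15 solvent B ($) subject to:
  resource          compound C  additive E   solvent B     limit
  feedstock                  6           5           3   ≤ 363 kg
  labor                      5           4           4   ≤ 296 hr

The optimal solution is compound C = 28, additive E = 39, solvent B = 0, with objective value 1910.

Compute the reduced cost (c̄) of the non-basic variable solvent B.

Both feedstock and labor are binding at x*.
From A_Bᵀ y = c: 6·y_feedstock + 5·y_labor = 32; 5·y_feedstock + 4·y_labor = 26.
→ y_feedstock = 2 and y_labor = 4.
Reduced cost of solvent B: c₃ − yᵀa₃ = 15 − (2·3 + 4·4) = 15 − 22 = -7.

-7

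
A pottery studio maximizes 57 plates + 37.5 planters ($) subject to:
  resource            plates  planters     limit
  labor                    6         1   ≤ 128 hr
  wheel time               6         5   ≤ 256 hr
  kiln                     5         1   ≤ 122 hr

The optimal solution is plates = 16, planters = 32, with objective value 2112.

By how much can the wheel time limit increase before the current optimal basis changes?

240

Binding constraints: labor, wheel time. The basis is B = [[6,1],[6,5]] with det 24.
Per unit increase in wheel time, x* moves by d = (-0.0417, 0.25).
The basis stays optimal until kiln becomes binding; allowable increase = 240 hr.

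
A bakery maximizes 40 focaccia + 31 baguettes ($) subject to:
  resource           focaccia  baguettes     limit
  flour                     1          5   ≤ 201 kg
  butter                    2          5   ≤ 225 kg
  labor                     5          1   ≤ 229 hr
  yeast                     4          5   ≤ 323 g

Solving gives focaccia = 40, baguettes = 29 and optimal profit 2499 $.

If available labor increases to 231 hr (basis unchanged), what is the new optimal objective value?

At the optimum: flour uses 185 of 201 (slack = 16); butter uses 225 of 225 (binding); labor uses 229 of 229 (binding); yeast uses 305 of 323 (slack = 18).
Slack constraints have shadow price 0 (complementary slackness).
From A_Bᵀ y = c: 2·y_butter + 5·y_labor = 40; 5·y_butter + 1·y_labor = 31.
This yields shadow prices y_butter = 5, y_labor = 6.
Δz = y_labor·Δb = 6 × (2) = 12, so new z* = 2499 + 12 = 2511.

2511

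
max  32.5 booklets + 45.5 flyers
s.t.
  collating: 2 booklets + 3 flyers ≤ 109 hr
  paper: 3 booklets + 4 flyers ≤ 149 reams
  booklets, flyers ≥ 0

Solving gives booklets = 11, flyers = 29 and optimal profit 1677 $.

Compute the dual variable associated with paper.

Both collating and paper are binding at x*.
Dual feasibility on the basic columns requires 2·y_collating + 3·y_paper = 32.5, 3·y_collating + 4·y_paper = 45.5.
Solving: y_collating = 6.5, y_paper = 6.5.
Shadow price of paper = 6.5.

6.5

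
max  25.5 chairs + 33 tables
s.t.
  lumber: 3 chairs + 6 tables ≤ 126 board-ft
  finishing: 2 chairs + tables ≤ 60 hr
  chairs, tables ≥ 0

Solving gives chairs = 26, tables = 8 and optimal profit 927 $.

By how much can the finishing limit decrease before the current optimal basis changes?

Binding constraints: lumber, finishing. The basis is B = [[3,6],[2,1]] with det -9.
Per unit decrease in finishing, x* moves by d = (-0.6667, 0.3333).
The basis stays optimal until chairs reaches 0; allowable decrease = 39 hr.

39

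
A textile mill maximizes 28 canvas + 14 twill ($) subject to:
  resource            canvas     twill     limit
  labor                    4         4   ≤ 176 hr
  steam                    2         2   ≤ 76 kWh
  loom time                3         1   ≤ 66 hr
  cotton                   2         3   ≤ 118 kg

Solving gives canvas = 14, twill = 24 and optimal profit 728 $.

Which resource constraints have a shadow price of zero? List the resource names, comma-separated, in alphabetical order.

cotton, labor

labor: 152/176 (slack 24)
steam: 76/76 (binding)
loom time: 66/66 (binding)
cotton: 100/118 (slack 18)
By complementary slackness, a constraint with positive slack has shadow price 0 → cotton, labor.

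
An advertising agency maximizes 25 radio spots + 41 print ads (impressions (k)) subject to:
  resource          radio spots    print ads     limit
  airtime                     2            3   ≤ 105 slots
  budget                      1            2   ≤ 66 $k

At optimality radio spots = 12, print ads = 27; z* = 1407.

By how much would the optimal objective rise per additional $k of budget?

7

At the optimum: airtime uses 105 of 105 (binding); budget uses 66 of 66 (binding).
The binding rows give the dual system: 2·y_airtime + 1·y_budget = 25 and 3·y_airtime + 2·y_budget = 41.
→ y_airtime = 9 and y_budget = 7.
Shadow price of budget = 7.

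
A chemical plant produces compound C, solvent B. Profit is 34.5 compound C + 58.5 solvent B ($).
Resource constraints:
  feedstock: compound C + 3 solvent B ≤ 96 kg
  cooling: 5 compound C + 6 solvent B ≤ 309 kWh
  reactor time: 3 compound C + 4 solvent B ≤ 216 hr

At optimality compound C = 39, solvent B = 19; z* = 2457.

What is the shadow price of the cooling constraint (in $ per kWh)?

5

Check each constraint at x*: feedstock 96/96 (tight); cooling 309/309 (tight); reactor time 193/216 (slack 23).
Since reactor time is not tight, its dual is 0.
Dual feasibility on the basic columns requires 1·y_feedstock + 5·y_cooling = 34.5, 3·y_feedstock + 6·y_cooling = 58.5.
→ y_feedstock = 9.5 and y_cooling = 5.
Shadow price of cooling = 5.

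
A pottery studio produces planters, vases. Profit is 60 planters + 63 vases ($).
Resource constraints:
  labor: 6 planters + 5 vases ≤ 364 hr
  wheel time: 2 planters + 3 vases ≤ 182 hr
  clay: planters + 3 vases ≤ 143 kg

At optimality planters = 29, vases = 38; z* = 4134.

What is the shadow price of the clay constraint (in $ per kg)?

Check each constraint at x*: labor 364/364 (tight); wheel time 172/182 (slack 10); clay 143/143 (tight).
Since wheel time is not tight, its dual is 0.
Dual feasibility on the basic columns requires 6·y_labor + 1·y_clay = 60, 5·y_labor + 3·y_clay = 63.
Solving: y_labor = 9, y_clay = 6.
Shadow price of clay = 6.

6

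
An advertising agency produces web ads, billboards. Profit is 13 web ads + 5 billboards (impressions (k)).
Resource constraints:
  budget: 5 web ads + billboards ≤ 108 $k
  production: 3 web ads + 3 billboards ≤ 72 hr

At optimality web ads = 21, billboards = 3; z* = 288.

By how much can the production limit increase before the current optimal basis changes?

Binding constraints: budget, production. The basis is B = [[5,1],[3,3]] with det 12.
Per unit increase in production, x* moves by d = (-0.0833, 0.4167).
The basis stays optimal until web ads reaches 0; allowable increase = 252 hr.

252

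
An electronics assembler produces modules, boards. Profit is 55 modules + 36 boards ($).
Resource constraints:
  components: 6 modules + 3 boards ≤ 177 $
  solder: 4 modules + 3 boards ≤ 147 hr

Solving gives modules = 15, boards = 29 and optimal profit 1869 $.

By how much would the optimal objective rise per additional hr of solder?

8.5

Check each constraint at x*: components 177/177 (tight); solder 147/147 (tight).
From A_Bᵀ y = c: 6·y_components + 4·y_solder = 55; 3·y_components + 3·y_solder = 36.
→ y_components = 3.5 and y_solder = 8.5.
Shadow price of solder = 8.5.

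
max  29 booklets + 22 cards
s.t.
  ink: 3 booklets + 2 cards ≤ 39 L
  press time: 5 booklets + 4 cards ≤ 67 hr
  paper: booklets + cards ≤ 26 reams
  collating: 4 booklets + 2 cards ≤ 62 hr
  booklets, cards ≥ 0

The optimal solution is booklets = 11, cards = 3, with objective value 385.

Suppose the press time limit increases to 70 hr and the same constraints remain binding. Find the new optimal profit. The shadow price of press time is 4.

Δb = 3, so new z* = 385 + (4)·(3) = 385 + 12 = 397.

397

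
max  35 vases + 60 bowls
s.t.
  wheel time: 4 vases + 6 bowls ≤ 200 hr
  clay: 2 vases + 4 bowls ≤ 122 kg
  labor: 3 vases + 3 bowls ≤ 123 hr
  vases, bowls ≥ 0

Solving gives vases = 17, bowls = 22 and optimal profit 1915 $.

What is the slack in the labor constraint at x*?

6

labor used = 3·17 + 3·22 = 117; slack = 123 − 117 = 6.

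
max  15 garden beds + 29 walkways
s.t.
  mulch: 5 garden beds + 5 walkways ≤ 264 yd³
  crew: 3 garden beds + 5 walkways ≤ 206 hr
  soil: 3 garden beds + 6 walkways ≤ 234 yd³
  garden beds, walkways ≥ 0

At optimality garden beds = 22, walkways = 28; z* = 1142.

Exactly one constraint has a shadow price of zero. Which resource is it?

mulch: 250/264 (slack 14)
crew: 206/206 (binding)
soil: 234/234 (binding)
By complementary slackness, a constraint with positive slack has shadow price 0 → mulch.

mulch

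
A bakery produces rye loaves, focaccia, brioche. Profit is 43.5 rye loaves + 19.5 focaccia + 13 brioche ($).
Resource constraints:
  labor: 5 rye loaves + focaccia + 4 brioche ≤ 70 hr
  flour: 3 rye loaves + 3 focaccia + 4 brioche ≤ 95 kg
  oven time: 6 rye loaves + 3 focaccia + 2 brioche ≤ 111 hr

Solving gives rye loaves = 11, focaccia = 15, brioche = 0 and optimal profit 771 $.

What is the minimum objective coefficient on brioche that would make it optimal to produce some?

18

Check each constraint at x*: labor 70/70 (tight); flour 78/95 (slack 17); oven time 111/111 (tight).
By complementary slackness, y = 0 for the non-binding constraint.
From A_Bᵀ y = c: 5·y_labor + 6·y_oven time = 43.5; 1·y_labor + 3·y_oven time = 19.5.
Solving: y_labor = 1.5, y_oven time = 6.
brioche enters the basis when its profit ≥ yᵀa₃ = 1.5·4 + 6·2 = 18.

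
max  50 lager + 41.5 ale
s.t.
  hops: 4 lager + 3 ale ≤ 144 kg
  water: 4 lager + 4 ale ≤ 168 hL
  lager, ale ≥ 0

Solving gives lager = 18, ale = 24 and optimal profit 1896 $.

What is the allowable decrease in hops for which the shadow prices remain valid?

Binding constraints: hops, water. The basis is B = [[4,3],[4,4]] with det 4.
Per unit decrease in hops, x* moves by d = (-1, 1).
The basis stays optimal until lager reaches 0; allowable decrease = 18 kg.

18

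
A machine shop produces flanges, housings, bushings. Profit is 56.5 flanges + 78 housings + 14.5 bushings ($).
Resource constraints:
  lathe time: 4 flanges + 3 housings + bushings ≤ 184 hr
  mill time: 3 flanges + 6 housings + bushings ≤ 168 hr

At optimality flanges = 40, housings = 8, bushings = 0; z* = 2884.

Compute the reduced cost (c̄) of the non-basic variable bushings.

At the optimum: lathe time uses 184 of 184 (binding); mill time uses 168 of 168 (binding).
Dual feasibility on the basic columns requires 4·y_lathe time + 3·y_mill time = 56.5, 3·y_lathe time + 6·y_mill time = 78.
This yields shadow prices y_lathe time = 7, y_mill time = 9.5.
Reduced cost of bushings: c₃ − yᵀa₃ = 14.5 − (7·1 + 9.5·1) = 14.5 − 16.5 = -2.

-2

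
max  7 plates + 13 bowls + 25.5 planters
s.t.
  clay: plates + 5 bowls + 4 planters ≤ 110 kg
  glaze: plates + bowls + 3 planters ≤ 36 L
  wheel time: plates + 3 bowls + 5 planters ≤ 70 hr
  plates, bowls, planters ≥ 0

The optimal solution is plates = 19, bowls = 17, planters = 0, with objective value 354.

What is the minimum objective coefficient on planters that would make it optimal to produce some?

27

Binding: glaze and wheel time. Non-binding: clay (6 unused).
Slack constraints have shadow price 0 (complementary slackness).
The binding rows give the dual system: 1·y_glaze + 1·y_wheel time = 7 and 1·y_glaze + 3·y_wheel time = 13.
→ y_glaze = 4 and y_wheel time = 3.
planters enters the basis when its profit ≥ yᵀa₃ = 4·3 + 3·5 = 27.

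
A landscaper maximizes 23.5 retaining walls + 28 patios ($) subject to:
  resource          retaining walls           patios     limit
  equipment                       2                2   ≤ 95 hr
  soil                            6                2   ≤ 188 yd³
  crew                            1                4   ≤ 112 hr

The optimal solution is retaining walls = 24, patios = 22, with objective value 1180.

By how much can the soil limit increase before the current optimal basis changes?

11

Binding constraints: soil, crew. The basis is B = [[6,2],[1,4]] with det 22.
Per unit increase in soil, x* moves by d = (0.1818, -0.0455).
The basis stays optimal until equipment becomes binding; allowable increase = 11 yd³.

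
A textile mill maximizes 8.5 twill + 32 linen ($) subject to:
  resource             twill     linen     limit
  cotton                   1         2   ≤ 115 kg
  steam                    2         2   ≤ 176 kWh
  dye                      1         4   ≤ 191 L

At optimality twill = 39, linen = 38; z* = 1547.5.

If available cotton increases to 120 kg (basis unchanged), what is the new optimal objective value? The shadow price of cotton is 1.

Δb = 5, so new z* = 1547.5 + (1)·(5) = 1547.5 + 5 = 1552.5.

1552.5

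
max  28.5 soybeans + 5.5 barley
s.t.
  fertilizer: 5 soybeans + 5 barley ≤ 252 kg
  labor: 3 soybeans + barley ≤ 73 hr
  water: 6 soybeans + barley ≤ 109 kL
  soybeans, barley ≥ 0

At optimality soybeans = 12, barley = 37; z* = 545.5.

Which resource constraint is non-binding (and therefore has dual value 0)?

fertilizer: 245/252 (slack 7)
labor: 73/73 (binding)
water: 109/109 (binding)
By complementary slackness, a constraint with positive slack has shadow price 0 → fertilizer.

fertilizer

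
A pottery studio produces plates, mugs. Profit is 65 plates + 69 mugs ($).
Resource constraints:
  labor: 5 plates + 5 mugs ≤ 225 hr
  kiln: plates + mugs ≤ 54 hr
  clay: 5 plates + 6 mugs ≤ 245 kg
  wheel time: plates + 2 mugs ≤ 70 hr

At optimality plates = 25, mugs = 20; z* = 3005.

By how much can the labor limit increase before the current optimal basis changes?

Binding constraints: labor, clay. The basis is B = [[5,5],[5,6]] with det 5.
Per unit increase in labor, x* moves by d = (1.2, -1).
The basis stays optimal until mugs reaches 0; allowable increase = 20 hr.

20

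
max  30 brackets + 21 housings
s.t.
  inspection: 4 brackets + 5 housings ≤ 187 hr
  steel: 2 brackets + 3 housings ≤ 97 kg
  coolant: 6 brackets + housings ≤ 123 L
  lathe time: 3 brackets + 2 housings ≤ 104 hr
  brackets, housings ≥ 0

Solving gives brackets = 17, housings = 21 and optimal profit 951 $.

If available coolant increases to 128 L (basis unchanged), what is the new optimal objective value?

Binding: steel and coolant. Non-binding: inspection (14 unused), lathe time (11 unused).
Since inspection, lathe time are not tight, their duals are 0.
Dual feasibility on the basic columns requires 2·y_steel + 6·y_coolant = 30, 3·y_steel + 1·y_coolant = 21.
This yields shadow prices y_steel = 6, y_coolant = 3.
Δz = y_coolant·Δb = 3 × (5) = 15, so new z* = 951 + 15 = 966.

966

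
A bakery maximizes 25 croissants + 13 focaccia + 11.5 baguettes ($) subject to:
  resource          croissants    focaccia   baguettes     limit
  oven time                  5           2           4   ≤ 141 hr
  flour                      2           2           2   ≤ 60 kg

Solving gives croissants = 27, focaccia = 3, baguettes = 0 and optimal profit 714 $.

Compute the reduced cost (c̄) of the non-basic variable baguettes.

Check each constraint at x*: oven time 141/141 (tight); flour 60/60 (tight).
The binding rows give the dual system: 5·y_oven time + 2·y_flour = 25 and 2·y_oven time + 2·y_flour = 13.
This yields shadow prices y_oven time = 4, y_flour = 2.5.
Reduced cost of baguettes: c₃ − yᵀa₃ = 11.5 − (4·4 + 2.5·2) = 11.5 − 21 = -9.5.

-9.5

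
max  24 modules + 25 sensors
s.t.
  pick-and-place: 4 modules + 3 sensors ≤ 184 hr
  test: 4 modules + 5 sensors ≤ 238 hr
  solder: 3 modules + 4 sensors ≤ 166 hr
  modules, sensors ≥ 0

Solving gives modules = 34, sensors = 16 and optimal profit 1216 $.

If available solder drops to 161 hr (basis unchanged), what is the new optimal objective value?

1196

Check each constraint at x*: pick-and-place 184/184 (tight); test 216/238 (slack 22); solder 166/166 (tight).
By complementary slackness, y = 0 for the non-binding constraint.
Dual feasibility on the basic columns requires 4·y_pick-and-place + 3·y_solder = 24, 3·y_pick-and-place + 4·y_solder = 25.
Solving: y_pick-and-place = 3, y_solder = 4.
Δz = y_solder·Δb = 4 × (-5) = -20, so new z* = 1216 − 20 = 1196.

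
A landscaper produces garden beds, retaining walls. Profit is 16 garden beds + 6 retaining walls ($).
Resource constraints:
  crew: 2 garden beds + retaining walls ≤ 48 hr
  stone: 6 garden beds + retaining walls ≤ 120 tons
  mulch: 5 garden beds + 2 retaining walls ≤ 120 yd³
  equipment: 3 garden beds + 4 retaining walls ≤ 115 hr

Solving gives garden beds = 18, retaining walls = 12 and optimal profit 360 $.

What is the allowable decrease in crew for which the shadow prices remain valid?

8

Binding constraints: crew, stone. The basis is B = [[2,1],[6,1]] with det -4.
Per unit decrease in crew, x* moves by d = (0.25, -1.5).
The basis stays optimal until retaining walls reaches 0; allowable decrease = 8 hr.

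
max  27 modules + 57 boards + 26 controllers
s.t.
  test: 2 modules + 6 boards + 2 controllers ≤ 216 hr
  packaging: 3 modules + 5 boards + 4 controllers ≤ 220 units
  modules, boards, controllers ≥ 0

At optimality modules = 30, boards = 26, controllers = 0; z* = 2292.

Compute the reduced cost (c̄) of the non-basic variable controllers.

Check each constraint at x*: test 216/216 (tight); packaging 220/220 (tight).
From A_Bᵀ y = c: 2·y_test + 3·y_packaging = 27; 6·y_test + 5·y_packaging = 57.
This yields shadow prices y_test = 4.5, y_packaging = 6.
Reduced cost of controllers: c₃ − yᵀa₃ = 26 − (4.5·2 + 6·4) = 26 − 33 = -7.

-7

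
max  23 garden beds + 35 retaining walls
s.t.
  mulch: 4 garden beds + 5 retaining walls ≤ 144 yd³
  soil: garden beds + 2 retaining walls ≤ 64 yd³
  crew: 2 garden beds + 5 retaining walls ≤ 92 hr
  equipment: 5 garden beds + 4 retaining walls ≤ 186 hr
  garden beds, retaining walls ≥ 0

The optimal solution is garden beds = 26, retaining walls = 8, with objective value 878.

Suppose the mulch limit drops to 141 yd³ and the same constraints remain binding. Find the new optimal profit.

At the optimum: mulch uses 144 of 144 (binding); soil uses 42 of 64 (slack = 22); crew uses 92 of 92 (binding); equipment uses 162 of 186 (slack = 24).
By complementary slackness, y = 0 for the non-binding constraints.
Dual feasibility on the basic columns requires 4·y_mulch + 2·y_crew = 23, 5·y_mulch + 5·y_crew = 35.
Solving: y_mulch = 4.5, y_crew = 2.5.
Δz = y_mulch·Δb = 4.5 × (-3) = -13.5, so new z* = 878 − 13.5 = 864.5.

864.5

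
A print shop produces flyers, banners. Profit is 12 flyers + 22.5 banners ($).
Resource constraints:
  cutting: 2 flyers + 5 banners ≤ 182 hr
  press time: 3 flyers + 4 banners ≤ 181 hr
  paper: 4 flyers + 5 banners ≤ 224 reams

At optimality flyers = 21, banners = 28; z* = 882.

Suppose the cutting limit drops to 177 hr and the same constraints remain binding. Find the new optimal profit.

Binding: cutting and paper. Non-binding: press time (6 unused).
Since press time is not tight, its dual is 0.
From A_Bᵀ y = c: 2·y_cutting + 4·y_paper = 12; 5·y_cutting + 5·y_paper = 22.5.
Solving: y_cutting = 3, y_paper = 1.5.
Δz = y_cutting·Δb = 3 × (-5) = -15, so new z* = 882 − 15 = 867.

867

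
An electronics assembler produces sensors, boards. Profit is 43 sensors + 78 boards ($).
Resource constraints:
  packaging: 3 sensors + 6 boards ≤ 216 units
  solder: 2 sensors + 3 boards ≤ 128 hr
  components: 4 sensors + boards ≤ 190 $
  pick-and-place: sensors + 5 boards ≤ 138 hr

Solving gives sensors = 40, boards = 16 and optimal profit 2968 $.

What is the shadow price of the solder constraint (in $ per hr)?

8

At the optimum: packaging uses 216 of 216 (binding); solder uses 128 of 128 (binding); components uses 176 of 190 (slack = 14); pick-and-place uses 120 of 138 (slack = 18).
Since components, pick-and-place are not tight, their duals are 0.
Dual feasibility on the basic columns requires 3·y_packaging + 2·y_solder = 43, 6·y_packaging + 3·y_solder = 78.
This yields shadow prices y_packaging = 9, y_solder = 8.
Shadow price of solder = 8.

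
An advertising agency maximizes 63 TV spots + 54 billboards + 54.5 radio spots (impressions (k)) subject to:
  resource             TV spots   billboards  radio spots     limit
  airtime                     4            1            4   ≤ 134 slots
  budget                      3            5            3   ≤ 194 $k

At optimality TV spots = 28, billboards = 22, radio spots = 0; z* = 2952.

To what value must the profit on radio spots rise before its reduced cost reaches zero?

63

At the optimum: airtime uses 134 of 134 (binding); budget uses 194 of 194 (binding).
Dual feasibility on the basic columns requires 4·y_airtime + 3·y_budget = 63, 1·y_airtime + 5·y_budget = 54.
This yields shadow prices y_airtime = 9, y_budget = 9.
radio spots enters the basis when its profit ≥ yᵀa₃ = 9·4 + 9·3 = 63.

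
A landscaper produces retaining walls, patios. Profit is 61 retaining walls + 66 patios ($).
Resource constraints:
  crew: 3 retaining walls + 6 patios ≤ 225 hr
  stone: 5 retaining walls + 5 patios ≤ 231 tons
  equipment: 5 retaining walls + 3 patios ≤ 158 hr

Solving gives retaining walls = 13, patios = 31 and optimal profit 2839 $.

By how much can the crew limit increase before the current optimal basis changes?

Binding constraints: crew, equipment. The basis is B = [[3,6],[5,3]] with det -21.
Per unit increase in crew, x* moves by d = (-0.1429, 0.2381).
The basis stays optimal until stone becomes binding; allowable increase = 23.1 hr.

23.1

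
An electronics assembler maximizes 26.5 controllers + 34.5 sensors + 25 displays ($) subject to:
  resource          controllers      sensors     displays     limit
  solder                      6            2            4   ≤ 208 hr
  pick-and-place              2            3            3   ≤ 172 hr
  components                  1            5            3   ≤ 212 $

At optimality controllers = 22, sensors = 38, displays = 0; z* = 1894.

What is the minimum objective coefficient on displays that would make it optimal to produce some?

Binding: solder and components. Non-binding: pick-and-place (14 unused).
By complementary slackness, y = 0 for the non-binding constraint.
Dual feasibility on the basic columns requires 6·y_solder + 1·y_components = 26.5, 2·y_solder + 5·y_components = 34.5.
This yields shadow prices y_solder = 3.5, y_components = 5.5.
displays enters the basis when its profit ≥ yᵀa₃ = 3.5·4 + 5.5·3 = 30.5.

30.5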